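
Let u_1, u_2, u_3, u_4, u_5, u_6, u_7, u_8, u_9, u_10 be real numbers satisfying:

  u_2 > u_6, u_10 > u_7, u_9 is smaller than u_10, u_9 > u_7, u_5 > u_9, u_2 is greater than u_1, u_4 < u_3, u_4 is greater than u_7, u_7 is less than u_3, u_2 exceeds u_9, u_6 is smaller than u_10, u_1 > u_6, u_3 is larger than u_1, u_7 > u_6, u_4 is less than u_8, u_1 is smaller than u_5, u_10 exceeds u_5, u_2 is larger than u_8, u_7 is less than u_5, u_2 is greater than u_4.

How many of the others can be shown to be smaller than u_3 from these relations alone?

The elements the relations force below u_3 are u_6, u_1, u_7, u_4 — no chain reaches any other.
That is 4.

4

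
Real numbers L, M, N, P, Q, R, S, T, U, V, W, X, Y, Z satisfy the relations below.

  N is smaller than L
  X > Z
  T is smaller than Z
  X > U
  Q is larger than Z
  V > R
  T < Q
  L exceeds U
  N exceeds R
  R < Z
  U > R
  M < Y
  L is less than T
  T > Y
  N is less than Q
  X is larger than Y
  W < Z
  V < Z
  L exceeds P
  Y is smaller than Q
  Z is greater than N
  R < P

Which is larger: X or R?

X

R < N and N < L give R < L.
Then L < T extends the chain to T.
Then T < Z extends the chain to Z.
With Z < X: R < N < L < T < Z < X.
So R < X; X is the larger of the two.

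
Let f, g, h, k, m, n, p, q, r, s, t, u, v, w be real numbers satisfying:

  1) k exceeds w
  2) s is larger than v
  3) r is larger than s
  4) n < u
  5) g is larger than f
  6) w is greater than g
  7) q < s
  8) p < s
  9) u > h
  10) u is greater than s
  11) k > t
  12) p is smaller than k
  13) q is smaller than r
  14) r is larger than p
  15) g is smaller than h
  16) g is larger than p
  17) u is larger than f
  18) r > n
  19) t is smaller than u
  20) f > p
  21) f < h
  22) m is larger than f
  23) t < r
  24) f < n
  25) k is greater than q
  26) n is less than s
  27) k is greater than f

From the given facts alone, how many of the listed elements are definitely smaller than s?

The elements the relations force below s are p, f, n, v, q — no chain reaches any other.
That is 5.

5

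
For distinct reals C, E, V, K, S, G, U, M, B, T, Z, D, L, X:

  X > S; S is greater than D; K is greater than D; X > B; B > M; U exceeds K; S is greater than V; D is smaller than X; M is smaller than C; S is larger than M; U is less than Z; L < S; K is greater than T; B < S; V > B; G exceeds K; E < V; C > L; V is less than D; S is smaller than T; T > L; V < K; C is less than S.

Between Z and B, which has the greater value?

Chaining the given relations: B < V < D < S < T < K < U < Z.
So B < Z; Z is the larger of the two.

Z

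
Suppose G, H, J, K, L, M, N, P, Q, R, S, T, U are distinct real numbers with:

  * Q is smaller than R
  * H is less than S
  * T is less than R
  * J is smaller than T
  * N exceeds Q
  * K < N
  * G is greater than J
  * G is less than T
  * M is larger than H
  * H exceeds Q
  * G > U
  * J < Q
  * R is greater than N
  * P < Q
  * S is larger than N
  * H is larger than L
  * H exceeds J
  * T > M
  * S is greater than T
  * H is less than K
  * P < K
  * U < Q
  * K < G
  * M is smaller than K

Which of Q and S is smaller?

Q

Chaining the given relations: Q < H < M < K < G < T < S.
So Q < S; Q is the smaller of the two.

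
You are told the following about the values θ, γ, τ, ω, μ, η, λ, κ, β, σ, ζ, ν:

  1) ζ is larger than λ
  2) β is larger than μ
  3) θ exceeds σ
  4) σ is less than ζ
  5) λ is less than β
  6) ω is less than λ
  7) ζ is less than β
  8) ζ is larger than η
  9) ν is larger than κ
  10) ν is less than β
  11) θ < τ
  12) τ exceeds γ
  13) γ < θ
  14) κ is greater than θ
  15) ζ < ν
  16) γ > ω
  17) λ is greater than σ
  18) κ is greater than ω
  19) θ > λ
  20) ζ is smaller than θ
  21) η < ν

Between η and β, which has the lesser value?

η < ζ < θ < κ < ν < β, by transitivity through ζ, θ, κ, ν.
So η < β; η is the smaller of the two.

η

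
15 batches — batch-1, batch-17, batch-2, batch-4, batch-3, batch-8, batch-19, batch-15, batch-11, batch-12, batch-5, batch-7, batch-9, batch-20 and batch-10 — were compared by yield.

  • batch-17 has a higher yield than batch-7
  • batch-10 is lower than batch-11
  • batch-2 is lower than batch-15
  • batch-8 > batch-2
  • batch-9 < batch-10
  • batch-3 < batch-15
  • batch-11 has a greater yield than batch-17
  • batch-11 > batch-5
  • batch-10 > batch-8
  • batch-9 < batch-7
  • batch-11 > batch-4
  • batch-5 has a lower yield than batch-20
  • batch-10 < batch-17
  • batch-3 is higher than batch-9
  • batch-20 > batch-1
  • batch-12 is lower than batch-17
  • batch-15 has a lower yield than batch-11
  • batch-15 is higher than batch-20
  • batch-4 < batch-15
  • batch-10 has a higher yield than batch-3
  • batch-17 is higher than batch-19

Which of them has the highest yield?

Chaining downward from batch-11: directly below it, batch-5, batch-10, batch-4, batch-15, batch-17; then batch-9, batch-2, batch-7, batch-3, batch-8, batch-19, batch-12, batch-20; then batch-1.
That covers every other element, and nothing is given above batch-11, so batch-11 is the highest yield.

batch-11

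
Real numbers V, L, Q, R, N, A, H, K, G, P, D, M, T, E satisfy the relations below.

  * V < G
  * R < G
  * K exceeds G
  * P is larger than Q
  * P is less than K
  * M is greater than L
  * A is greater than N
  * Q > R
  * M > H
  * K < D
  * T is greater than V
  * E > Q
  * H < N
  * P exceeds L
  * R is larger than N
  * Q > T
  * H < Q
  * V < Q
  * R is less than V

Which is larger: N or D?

N < R and R < V give N < V.
With V < Q: N < R < V < Q.
Then Q < P extends the chain to P.
Then P < K extends the chain to K.
Then K < D extends the chain to D.
So N < D; D is the larger of the two.

D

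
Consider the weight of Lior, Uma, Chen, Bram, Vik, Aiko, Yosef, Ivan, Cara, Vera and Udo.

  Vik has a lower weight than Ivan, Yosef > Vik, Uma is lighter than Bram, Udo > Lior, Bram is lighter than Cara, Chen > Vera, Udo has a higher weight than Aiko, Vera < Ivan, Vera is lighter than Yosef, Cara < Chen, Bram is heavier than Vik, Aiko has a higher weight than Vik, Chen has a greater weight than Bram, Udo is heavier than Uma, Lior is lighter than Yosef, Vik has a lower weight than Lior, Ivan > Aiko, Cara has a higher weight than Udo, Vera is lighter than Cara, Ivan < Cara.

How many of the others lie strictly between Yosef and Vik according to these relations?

1

Chaining upward from Vik reaches: Aiko, Lior, Ivan, Bram, Udo, Cara, Chen.
Chaining downward from Yosef reaches: Vera, Lior.
Strictly between Vik and Yosef are those in both lists: Lior — 1 element.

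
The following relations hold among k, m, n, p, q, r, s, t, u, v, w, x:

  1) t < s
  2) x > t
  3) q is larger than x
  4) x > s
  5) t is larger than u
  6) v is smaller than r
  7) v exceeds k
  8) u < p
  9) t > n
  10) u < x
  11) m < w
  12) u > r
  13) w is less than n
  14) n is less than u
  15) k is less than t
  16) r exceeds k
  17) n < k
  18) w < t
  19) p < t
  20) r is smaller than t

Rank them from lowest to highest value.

m < w < n < k < v < r < u < p < t < s < x < q

Nothing is placed below m, so it is least; from there m < w; w < n; n < k; k < v; v < r; r < u; u < p; p < t; t < s; s < x; x < q, each given directly.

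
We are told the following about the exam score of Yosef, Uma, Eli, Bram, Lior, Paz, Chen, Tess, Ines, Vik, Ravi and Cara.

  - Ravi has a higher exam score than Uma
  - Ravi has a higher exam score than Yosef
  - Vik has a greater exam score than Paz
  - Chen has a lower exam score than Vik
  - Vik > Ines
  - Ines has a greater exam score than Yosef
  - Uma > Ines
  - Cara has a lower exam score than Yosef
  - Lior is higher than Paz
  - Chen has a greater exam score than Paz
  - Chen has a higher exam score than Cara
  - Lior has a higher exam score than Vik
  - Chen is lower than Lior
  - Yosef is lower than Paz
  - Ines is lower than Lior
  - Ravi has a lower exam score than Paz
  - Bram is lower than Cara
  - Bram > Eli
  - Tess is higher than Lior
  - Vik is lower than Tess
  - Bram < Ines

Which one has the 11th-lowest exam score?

The consecutive relations fix a unique order: Eli < Bram < Cara < Yosef < Ines < Uma < Ravi < Paz < Chen < Vik < Lior < Tess.
Counting 11 from the smallest end gives Lior.

Lior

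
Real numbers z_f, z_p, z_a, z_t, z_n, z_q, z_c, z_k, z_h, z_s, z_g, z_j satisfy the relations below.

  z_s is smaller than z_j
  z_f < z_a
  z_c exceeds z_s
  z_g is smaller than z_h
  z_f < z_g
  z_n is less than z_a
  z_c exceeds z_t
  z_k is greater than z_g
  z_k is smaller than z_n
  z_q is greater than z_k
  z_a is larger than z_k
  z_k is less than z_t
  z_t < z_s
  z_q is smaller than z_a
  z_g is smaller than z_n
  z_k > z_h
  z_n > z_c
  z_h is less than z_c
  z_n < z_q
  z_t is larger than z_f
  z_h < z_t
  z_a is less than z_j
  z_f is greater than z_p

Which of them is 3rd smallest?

z_g

The consecutive relations fix a unique order: z_p < z_f < z_g < z_h < z_k < z_t < z_s < z_c < z_n < z_q < z_a < z_j.
Counting 3 from the smallest end gives z_g.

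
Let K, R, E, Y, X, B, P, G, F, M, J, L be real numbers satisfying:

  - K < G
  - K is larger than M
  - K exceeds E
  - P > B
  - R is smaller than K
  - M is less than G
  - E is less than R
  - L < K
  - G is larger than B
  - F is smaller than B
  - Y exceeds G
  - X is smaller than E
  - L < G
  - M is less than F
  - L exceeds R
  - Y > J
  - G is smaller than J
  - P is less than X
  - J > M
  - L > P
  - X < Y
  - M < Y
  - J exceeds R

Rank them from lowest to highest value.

M < F < B < P < X < E < R < L < K < G < J < Y

Each adjacent pair is fixed by a given relation: M < F; F < B; B < P; P < X; X < E; E < R; R < L; L < K; K < G; G < J; J < Y. Chaining them end to end gives the full order.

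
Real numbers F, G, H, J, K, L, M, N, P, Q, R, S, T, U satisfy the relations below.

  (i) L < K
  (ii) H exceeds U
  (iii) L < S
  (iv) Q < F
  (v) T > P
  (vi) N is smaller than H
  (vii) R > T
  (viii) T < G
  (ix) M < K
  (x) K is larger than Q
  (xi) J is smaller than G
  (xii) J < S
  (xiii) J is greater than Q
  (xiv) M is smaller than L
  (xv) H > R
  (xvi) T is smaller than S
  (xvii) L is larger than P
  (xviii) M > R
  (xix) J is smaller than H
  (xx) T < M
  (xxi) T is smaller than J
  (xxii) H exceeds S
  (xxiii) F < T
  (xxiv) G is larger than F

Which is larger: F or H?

F < T and T < M give F < M.
Then M < L extends the chain to L.
Then L < S extends the chain to S.
Then S < H extends the chain to H.
So F < H; H is the larger of the two.

H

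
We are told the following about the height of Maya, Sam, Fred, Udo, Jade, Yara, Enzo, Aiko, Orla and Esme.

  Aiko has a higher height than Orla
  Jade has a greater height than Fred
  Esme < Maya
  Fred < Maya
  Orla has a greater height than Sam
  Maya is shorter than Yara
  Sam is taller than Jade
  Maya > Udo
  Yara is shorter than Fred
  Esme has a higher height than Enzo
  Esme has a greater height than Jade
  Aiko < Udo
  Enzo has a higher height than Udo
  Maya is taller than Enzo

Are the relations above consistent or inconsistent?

We have Maya < Yara stated directly, yet also Yara < Fred < Jade < Sam < Orla < Aiko < Udo < Enzo < Esme < Maya by chaining the others — so Yara < Maya. Contradiction.

inconsistent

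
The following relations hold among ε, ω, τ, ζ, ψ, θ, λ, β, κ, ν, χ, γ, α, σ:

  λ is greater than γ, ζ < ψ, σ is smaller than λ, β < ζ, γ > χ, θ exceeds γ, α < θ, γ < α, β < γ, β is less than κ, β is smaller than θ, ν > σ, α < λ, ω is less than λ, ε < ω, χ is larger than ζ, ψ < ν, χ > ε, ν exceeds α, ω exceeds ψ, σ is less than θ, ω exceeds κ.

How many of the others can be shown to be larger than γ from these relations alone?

The elements the relations force above γ are α, θ, ν, λ — no chain reaches any other.
That is 4.

4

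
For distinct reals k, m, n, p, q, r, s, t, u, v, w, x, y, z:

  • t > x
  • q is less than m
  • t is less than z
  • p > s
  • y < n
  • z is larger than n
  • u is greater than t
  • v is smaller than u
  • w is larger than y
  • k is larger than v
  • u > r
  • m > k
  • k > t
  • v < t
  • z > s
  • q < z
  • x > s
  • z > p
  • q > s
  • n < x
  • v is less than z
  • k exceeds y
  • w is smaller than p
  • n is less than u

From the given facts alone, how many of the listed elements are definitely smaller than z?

The elements the relations force below z are s, y, w, v, n, x, p, t, q — no chain reaches any other.
That is 9.

9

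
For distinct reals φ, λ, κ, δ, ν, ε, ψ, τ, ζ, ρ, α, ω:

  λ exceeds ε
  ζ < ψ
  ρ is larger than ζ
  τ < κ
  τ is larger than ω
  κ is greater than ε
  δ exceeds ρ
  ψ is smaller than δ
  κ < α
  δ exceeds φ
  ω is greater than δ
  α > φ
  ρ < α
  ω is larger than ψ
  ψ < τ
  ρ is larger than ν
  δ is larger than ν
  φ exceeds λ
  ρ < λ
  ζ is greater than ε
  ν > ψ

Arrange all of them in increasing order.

ε < ζ < ψ < ν < ρ < λ < φ < δ < ω < τ < κ < α

Nothing is placed below ε, so it is least; from there ε < ζ; ζ < ψ; ψ < ν; ν < ρ; ρ < λ; λ < φ; φ < δ; δ < ω; ω < τ; τ < κ; κ < α, each given directly.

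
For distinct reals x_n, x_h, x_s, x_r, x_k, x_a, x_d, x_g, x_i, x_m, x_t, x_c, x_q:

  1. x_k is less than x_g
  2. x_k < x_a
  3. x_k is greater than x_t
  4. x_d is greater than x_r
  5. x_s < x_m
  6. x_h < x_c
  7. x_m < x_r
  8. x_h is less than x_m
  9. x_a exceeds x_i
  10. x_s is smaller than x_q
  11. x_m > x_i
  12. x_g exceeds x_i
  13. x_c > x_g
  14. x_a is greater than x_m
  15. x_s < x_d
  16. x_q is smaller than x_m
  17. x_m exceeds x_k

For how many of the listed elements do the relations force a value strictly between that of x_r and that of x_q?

The relations place x_q below x_r. An element lies strictly between them when it is forced above x_q and also forced below x_r.
Above x_q: {x_m, x_a, x_d}. Below x_r: {x_h, x_t, x_s, x_k, x_i, x_m}.
Intersection: {x_m} — 1.

1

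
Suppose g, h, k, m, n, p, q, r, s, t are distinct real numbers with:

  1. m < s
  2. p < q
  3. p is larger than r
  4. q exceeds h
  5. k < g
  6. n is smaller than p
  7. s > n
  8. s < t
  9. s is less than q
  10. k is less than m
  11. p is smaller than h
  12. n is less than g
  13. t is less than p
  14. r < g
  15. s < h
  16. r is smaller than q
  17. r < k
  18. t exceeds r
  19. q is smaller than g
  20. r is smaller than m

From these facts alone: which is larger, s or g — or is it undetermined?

g

s < t and t < p give s < p.
Then p < h extends the chain to h.
With h < q: s < t < p < h < q.
With q < g: s < t < p < h < q < g.
So g is larger.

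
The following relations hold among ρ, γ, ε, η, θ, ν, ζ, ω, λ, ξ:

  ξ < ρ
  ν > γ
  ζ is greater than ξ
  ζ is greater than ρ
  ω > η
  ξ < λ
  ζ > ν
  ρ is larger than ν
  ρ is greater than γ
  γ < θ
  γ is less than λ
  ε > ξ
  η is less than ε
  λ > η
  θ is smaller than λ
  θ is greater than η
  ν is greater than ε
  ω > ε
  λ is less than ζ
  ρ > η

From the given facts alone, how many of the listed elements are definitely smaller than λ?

From λ the given relations immediately reach ξ, η, γ, θ.
Nothing else is reachable below λ; 4 in all.

4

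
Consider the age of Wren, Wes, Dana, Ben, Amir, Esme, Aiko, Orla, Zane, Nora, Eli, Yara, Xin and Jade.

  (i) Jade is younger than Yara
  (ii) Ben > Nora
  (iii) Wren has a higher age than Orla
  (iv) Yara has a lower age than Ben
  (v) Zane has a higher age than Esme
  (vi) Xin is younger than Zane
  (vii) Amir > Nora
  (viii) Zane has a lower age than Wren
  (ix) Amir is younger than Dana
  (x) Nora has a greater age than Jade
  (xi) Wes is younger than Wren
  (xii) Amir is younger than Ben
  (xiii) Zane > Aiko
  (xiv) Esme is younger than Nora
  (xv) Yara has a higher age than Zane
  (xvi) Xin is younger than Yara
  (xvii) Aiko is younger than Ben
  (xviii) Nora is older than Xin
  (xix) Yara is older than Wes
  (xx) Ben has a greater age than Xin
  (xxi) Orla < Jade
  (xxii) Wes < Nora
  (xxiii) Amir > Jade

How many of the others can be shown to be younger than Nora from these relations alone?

From Nora the given relations immediately reach Esme, Jade, Xin, Wes.
From those, Orla — 5 in total.
Nothing else is reachable below Nora; 5 in all.

5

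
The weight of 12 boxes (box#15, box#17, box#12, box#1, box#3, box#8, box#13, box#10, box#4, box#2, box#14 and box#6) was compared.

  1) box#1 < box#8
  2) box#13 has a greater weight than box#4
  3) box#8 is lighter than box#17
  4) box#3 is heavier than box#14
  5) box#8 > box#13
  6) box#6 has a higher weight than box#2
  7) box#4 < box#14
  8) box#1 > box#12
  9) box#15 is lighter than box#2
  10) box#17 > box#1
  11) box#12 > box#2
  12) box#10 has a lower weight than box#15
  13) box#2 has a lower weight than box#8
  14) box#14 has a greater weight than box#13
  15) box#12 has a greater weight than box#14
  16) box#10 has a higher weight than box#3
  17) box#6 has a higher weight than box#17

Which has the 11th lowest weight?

box#17

Piecing the relations together gives one ordering: box#4 < box#13 < box#14 < box#3 < box#10 < box#15 < box#2 < box#12 < box#1 < box#8 < box#17 < box#6.
Counting 11 from the smallest end gives box#17.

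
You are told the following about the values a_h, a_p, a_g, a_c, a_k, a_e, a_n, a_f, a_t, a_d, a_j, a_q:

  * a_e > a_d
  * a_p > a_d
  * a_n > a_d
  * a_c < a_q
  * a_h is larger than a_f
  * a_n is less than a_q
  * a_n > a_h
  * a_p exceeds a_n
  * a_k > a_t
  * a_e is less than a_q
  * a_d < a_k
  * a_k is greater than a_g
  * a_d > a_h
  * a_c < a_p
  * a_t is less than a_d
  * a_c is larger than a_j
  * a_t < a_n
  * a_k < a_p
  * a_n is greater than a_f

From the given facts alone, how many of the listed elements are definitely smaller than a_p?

The elements the relations force below a_p are a_j, a_f, a_t, a_h, a_d, a_g, a_k, a_n, a_c — no chain reaches any other.
That is 9.

9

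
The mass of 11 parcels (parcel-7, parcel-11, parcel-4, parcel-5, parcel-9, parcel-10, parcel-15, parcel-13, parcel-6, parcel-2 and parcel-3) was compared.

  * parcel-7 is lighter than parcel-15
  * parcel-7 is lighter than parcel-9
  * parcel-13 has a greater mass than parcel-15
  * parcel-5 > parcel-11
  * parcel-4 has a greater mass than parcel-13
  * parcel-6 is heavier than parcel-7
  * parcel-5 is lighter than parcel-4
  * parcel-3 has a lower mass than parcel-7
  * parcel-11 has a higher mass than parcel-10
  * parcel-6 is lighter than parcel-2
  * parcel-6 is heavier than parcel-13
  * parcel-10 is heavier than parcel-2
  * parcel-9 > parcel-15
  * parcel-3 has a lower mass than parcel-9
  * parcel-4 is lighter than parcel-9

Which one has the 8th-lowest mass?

The consecutive relations fix a unique order: parcel-3 < parcel-7 < parcel-15 < parcel-13 < parcel-6 < parcel-2 < parcel-10 < parcel-11 < parcel-5 < parcel-4 < parcel-9.
Counting 8 from the smallest end gives parcel-11.

parcel-11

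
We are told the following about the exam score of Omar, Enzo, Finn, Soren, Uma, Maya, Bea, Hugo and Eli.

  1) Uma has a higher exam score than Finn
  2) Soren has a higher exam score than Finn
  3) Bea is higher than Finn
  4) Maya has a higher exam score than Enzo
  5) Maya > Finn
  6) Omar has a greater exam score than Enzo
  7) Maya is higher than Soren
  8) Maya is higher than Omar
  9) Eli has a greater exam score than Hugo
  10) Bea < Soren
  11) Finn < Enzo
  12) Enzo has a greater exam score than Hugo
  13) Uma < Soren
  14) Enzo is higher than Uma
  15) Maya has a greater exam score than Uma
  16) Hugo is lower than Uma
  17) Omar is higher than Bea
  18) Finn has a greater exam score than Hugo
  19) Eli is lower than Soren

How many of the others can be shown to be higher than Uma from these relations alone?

4

Directly above Uma: Enzo, Soren, Maya.
One step further: Omar (4 so far).
No other element is forced above Uma by the given relations, so the count is 4.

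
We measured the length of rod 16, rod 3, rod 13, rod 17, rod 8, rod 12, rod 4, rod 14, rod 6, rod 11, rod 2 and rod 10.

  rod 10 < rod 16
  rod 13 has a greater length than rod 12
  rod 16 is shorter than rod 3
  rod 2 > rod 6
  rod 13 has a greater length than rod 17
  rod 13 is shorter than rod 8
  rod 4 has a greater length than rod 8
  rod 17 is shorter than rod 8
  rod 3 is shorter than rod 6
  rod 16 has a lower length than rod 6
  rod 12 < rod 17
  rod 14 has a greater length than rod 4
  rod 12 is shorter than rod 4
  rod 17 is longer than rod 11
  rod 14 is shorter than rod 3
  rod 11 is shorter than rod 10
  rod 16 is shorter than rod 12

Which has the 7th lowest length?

The consecutive relations fix a unique order: rod 11 < rod 10 < rod 16 < rod 12 < rod 17 < rod 13 < rod 8 < rod 4 < rod 14 < rod 3 < rod 6 < rod 2.
The 7th smallest is rod 8.

rod 8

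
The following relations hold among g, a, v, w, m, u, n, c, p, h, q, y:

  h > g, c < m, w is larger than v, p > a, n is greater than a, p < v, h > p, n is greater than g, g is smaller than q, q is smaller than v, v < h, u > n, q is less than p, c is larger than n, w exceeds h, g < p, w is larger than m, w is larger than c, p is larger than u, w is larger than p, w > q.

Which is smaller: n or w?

n

The relevant relations are n < u; u < p; p < v; v < h; h < w.
Chaining these gives n < u < p < v < h < w.
So n < w; n is the smaller of the two.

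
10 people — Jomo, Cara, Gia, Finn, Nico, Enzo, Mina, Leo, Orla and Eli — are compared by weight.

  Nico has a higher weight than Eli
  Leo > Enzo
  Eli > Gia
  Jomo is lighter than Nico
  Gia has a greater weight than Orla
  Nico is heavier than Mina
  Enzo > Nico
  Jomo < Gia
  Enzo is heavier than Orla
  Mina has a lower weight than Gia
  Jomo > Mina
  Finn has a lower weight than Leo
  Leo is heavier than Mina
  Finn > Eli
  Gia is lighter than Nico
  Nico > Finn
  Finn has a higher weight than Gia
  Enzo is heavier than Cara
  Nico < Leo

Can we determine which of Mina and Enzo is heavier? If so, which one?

Link the given pairs in sequence: Mina < Jomo; Jomo < Gia; Gia < Eli; Eli < Nico; Nico < Enzo.
Together: Mina < Jomo < Gia < Eli < Nico < Enzo.
So Enzo is heavier.

Enzo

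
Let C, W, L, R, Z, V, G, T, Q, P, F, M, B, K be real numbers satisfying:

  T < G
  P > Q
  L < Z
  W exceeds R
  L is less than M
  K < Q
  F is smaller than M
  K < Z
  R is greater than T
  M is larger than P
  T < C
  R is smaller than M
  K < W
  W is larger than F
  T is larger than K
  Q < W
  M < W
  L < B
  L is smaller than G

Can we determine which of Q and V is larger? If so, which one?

undetermined

Following every chain through Q: above Q we get P, M, W; below Q we get K.
V is not reached, and no chain runs the other way from V to Q.
So the given relations leave the order of Q and V undetermined.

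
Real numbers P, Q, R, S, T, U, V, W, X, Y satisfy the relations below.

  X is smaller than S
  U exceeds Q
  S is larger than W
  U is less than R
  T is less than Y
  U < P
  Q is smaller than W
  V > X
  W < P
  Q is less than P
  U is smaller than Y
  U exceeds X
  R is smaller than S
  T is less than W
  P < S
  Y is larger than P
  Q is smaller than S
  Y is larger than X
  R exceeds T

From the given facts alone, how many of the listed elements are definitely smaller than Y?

The elements the relations force below Y are T, X, Q, U, W, P — no chain reaches any other.
That is 6.

6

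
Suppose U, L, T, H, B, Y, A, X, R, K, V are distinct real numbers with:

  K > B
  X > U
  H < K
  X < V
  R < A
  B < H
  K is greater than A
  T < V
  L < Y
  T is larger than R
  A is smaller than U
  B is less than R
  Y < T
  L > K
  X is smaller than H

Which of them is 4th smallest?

U

Piecing the relations together gives one ordering: B < R < A < U < X < H < K < L < Y < T < V.
The 4th smallest is U.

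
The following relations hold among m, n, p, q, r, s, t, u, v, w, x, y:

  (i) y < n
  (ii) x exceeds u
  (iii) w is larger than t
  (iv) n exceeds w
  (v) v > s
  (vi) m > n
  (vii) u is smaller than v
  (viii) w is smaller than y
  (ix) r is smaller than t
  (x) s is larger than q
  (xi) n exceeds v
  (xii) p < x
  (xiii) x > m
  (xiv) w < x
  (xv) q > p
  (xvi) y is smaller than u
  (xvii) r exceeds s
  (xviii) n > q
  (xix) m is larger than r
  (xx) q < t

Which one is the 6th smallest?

Chaining the given pairs: p < q < s < r < t < w < y < u < v < n < m < x.
Counting 6 from the smallest end gives w.

w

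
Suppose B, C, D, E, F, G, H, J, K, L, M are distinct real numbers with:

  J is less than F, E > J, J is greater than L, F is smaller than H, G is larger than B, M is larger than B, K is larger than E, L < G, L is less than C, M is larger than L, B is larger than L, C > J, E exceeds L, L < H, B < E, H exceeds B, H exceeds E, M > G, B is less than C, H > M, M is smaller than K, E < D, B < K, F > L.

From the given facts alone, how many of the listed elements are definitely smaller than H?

7

From H the given relations immediately reach L, B, F, E, M.
From those, J, G — 7 in total.
No other element is forced below H by the given relations, so the count is 7.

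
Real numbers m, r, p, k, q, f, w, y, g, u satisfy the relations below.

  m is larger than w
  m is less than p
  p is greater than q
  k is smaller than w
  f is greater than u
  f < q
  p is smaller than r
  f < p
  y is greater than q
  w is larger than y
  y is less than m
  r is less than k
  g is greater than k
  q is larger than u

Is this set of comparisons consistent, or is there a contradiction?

inconsistent

Chaining the given relations yields w < m < p < r < k, so w < k. But one relation states k < w. These cannot both hold.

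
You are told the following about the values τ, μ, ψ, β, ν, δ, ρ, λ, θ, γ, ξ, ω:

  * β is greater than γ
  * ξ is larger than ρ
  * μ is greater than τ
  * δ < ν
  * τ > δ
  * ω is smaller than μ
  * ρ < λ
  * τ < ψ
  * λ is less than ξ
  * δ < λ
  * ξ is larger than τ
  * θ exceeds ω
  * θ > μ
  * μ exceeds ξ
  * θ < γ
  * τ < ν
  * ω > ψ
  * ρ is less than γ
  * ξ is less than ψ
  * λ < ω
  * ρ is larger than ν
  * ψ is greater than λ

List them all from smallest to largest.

δ < τ < ν < ρ < λ < ξ < ψ < ω < μ < θ < γ < β

Each adjacent pair is fixed by a given relation: δ < τ; τ < ν; ν < ρ; ρ < λ; λ < ξ; ξ < ψ; ψ < ω; ω < μ; μ < θ; θ < γ; γ < β. Chaining them end to end gives the full order.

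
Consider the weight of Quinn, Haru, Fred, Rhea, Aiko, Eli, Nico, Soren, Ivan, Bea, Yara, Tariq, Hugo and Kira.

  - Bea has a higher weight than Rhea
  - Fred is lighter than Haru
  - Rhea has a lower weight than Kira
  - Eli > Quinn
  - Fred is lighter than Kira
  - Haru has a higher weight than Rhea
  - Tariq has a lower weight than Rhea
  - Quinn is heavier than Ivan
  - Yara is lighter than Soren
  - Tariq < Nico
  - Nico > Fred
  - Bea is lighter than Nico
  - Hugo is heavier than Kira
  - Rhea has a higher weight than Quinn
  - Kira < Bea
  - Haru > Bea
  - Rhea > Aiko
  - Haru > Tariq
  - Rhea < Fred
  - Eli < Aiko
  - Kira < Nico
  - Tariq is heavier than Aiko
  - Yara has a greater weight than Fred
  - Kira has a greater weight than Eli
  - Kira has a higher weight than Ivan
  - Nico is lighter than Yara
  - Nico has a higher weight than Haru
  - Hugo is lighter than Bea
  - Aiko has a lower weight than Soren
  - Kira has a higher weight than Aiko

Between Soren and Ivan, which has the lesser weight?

Ivan

Ivan < Quinn < Eli < Aiko < Tariq < Rhea < Fred < Kira < Hugo < Bea < Haru < Nico < Yara < Soren, by transitivity through Quinn, Eli, Aiko, Tariq, Rhea, Fred, Kira, Hugo, Bea, Haru, Nico, Yara.
So Ivan < Soren; Ivan is the lighter of the two.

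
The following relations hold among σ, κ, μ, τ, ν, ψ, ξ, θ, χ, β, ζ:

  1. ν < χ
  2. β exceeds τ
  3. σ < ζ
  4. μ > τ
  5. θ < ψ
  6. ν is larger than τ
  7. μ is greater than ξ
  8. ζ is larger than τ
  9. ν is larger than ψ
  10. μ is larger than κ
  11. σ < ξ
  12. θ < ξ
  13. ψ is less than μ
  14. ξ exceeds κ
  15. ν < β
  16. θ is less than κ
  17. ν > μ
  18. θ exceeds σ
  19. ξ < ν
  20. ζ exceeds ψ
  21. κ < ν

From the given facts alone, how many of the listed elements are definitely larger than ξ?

4

Directly above ξ: μ, ν.
One step further: χ, β (4 so far).
No other element is forced above ξ by the given relations, so the count is 4.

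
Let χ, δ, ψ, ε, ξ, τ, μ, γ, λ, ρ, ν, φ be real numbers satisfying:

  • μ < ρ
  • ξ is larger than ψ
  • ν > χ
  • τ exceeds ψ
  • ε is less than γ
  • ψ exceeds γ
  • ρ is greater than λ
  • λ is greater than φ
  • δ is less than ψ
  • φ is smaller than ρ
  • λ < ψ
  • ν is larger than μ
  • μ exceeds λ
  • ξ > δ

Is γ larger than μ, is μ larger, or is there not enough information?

undetermined

Following every chain through μ: above μ we get ν, ρ; below μ we get φ, λ.
γ is not reached, and no chain runs the other way from γ to μ.
So the given relations leave the order of μ and γ undetermined.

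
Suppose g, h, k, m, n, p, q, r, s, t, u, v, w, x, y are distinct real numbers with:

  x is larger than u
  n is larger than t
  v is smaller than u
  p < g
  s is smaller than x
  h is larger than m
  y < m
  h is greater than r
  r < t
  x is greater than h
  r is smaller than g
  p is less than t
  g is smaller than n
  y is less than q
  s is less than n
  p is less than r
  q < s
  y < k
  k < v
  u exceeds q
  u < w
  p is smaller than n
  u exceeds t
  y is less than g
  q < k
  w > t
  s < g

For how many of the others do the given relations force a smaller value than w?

8

From w the given relations immediately reach t, u.
From those, q, p, r, v — 6 in total.
From those, y, k — 8 in total.
No other element is forced below w by the given relations, so the count is 8.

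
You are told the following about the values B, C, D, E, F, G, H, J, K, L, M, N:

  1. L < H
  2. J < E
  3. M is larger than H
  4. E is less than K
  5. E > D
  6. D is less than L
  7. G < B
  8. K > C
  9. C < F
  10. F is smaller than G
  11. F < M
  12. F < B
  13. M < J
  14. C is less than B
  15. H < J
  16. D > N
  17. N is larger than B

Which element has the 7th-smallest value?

L

Chaining the given pairs: C < F < G < B < N < D < L < H < M < J < E < K.
The 7th smallest is L.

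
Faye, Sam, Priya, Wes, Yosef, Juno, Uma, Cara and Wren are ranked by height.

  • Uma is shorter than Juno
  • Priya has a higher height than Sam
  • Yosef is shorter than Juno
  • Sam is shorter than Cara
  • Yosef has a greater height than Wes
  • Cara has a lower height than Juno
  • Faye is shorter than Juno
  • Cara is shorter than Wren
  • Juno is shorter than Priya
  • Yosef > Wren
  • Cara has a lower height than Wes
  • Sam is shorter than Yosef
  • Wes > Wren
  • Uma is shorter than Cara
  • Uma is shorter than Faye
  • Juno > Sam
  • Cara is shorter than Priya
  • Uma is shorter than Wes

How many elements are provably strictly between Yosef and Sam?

Chaining upward from Sam reaches: Cara, Wren, Wes, Juno, Priya.
Chaining downward from Yosef reaches: Uma, Cara, Wren, Wes.
Strictly between Sam and Yosef are those in both lists: Cara, Wren, Wes — 3 elements.

3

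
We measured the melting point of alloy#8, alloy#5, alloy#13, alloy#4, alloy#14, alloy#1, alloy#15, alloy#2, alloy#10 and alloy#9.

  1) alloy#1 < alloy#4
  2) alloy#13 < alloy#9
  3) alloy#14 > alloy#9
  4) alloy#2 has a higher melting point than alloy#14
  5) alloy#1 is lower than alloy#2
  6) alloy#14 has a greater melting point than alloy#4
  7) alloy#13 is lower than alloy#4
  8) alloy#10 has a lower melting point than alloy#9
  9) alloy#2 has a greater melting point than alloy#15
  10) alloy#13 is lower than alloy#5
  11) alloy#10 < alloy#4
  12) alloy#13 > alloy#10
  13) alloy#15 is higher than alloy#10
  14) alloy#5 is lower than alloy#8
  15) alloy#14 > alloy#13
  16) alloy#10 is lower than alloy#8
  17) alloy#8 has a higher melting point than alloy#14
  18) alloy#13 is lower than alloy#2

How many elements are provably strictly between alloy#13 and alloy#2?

3

Chaining upward from alloy#13 reaches: alloy#4, alloy#5, alloy#9, alloy#14, alloy#8.
Chaining downward from alloy#2 reaches: alloy#10, alloy#1, alloy#4, alloy#9, alloy#14, alloy#15.
Strictly between alloy#13 and alloy#2 are those in both lists: alloy#4, alloy#9, alloy#14 — 3 elements.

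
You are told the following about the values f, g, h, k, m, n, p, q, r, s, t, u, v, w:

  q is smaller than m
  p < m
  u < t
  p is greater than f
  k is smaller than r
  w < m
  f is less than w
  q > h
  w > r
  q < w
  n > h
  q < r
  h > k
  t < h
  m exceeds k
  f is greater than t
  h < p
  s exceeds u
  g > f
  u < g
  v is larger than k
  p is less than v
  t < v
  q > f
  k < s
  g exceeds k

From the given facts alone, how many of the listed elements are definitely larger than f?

7

The elements the relations force above f are q, r, w, g, p, v, m — no chain reaches any other.
That is 7.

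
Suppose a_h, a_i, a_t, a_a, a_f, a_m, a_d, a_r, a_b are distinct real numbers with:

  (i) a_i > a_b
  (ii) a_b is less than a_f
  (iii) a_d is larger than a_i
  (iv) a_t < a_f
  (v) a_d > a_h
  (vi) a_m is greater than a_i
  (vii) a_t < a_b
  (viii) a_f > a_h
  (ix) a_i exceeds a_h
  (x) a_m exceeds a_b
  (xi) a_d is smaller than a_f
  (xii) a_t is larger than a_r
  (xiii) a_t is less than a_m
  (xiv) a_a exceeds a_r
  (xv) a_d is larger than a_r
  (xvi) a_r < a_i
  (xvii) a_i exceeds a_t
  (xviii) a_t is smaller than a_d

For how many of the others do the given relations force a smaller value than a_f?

6

Directly below a_f: a_t, a_b, a_h, a_d.
One step further: a_r, a_i (6 so far).
Nothing else is reachable below a_f; 6 in all.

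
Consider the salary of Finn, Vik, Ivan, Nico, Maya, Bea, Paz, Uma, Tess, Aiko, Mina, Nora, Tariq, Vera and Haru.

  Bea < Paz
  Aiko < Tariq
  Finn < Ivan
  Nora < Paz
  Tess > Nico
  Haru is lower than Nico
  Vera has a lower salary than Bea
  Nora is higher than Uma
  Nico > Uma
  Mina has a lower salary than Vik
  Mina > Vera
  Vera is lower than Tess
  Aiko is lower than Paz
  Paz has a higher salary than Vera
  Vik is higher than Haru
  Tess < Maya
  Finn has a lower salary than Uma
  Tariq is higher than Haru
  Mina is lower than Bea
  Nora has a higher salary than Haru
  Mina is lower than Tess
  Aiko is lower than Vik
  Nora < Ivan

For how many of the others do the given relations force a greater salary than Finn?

7

The elements the relations force above Finn are Uma, Nora, Ivan, Nico, Tess, Maya, Paz — no chain reaches any other.
That is 7.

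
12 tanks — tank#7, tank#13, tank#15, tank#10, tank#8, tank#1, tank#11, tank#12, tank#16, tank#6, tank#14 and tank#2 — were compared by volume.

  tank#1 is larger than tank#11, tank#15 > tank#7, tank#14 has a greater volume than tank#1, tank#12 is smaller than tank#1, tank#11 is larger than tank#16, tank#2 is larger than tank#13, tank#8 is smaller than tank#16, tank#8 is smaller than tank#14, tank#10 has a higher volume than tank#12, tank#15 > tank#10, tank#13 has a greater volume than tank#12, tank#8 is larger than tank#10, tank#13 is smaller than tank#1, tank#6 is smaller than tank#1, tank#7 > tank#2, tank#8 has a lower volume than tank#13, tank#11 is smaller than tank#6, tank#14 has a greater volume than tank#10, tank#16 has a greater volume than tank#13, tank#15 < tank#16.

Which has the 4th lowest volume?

tank#13

Chaining the given pairs: tank#12 < tank#10 < tank#8 < tank#13 < tank#2 < tank#7 < tank#15 < tank#16 < tank#11 < tank#6 < tank#1 < tank#14.
Counting 4 from the smallest end gives tank#13.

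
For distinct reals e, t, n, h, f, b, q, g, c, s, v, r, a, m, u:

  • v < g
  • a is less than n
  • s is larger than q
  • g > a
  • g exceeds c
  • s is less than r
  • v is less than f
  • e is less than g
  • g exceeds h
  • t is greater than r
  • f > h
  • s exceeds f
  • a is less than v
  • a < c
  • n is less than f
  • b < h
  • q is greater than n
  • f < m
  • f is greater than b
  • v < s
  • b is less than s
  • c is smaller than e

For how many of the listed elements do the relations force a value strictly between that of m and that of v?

1

Chaining upward from v reaches: f, s, r, t, g.
Chaining downward from m reaches: a, b, h, n, f.
Strictly between v and m are those in both lists: f — 1 element.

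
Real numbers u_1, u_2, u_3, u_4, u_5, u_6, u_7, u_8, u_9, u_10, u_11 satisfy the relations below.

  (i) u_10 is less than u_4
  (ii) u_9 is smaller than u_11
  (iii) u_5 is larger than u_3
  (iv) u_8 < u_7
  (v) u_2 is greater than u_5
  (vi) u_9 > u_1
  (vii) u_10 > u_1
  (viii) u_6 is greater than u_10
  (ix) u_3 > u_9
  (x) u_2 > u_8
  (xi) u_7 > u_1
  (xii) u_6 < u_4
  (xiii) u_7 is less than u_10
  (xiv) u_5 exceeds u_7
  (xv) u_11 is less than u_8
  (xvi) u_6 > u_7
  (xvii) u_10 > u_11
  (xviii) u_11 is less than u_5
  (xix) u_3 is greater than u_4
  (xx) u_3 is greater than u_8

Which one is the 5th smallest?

The consecutive relations fix a unique order: u_1 < u_9 < u_11 < u_8 < u_7 < u_10 < u_6 < u_4 < u_3 < u_5 < u_2.
The 5th smallest is u_7.

u_7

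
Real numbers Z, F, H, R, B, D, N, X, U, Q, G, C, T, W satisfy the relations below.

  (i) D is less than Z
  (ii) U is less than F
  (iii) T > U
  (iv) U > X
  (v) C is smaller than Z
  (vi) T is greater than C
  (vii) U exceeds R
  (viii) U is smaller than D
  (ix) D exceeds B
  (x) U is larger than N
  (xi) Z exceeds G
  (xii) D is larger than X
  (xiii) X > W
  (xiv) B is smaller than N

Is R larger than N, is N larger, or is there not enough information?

Following every chain through N: above N we get U, D, F, Z, T; below N we get B.
R is not reached, and no chain runs the other way from R to N.
So the given relations leave the order of N and R undetermined.

undetermined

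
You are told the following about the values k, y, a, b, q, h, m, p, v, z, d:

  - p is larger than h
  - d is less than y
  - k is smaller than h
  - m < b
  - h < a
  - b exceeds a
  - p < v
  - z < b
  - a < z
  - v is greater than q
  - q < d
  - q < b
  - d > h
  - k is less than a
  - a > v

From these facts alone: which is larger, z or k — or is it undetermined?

k < h and h < p give k < p.
With p < v: k < h < p < v.
Then v < a extends the chain to a.
Then a < z extends the chain to z.
So z is larger.

z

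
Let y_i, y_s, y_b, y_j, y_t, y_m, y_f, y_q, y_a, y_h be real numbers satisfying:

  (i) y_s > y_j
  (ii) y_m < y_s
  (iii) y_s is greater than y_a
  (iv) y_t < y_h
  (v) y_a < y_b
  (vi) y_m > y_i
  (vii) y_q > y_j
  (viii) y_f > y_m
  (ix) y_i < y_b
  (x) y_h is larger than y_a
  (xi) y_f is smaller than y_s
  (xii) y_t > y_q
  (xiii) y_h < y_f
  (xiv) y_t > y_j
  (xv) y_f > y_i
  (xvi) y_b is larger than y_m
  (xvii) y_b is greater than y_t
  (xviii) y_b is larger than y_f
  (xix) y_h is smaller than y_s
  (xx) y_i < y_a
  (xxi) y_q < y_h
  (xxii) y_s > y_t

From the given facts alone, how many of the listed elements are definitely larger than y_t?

4

From y_t the given relations immediately reach y_h, y_b, y_s.
From those, y_f — 4 in total.
No other element is forced above y_t by the given relations, so the count is 4.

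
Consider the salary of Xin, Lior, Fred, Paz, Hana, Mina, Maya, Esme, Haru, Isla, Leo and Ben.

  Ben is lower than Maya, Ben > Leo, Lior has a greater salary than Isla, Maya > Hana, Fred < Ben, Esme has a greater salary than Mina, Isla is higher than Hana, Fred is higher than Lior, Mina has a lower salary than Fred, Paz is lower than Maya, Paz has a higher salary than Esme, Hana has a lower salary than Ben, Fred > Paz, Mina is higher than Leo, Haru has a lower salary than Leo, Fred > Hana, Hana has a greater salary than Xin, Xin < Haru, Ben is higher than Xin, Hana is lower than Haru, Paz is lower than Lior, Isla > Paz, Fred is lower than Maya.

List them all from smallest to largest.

Each adjacent pair is fixed by a given relation: Xin < Hana; Hana < Haru; Haru < Leo; Leo < Mina; Mina < Esme; Esme < Paz; Paz < Isla; Isla < Lior; Lior < Fred; Fred < Ben; Ben < Maya. Chaining them end to end gives the full order.

Xin < Hana < Haru < Leo < Mina < Esme < Paz < Isla < Lior < Fred < Ben < Maya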